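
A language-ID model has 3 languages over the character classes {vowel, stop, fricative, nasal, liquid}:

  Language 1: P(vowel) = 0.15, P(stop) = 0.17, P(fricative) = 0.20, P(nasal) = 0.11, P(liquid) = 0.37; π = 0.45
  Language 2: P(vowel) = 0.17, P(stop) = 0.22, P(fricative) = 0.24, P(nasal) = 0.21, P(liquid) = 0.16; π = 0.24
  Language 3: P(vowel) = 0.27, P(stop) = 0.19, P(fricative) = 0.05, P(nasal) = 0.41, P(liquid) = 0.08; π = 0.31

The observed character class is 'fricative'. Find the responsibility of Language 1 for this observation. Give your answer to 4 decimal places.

By Bayes' theorem, P(k | x) = π_k f_k(x) / Σ_j π_j f_j(x).
Categorical probabilities:
  L_1 = 0.2
  L_2 = 0.24
  L_3 = 0.05
Weight by the priors:
  π_1·L_1 = 0.45 × 0.2 = 0.09
  π_2·L_2 = 0.24 × 0.24 = 0.0576
  π_3·L_3 = 0.31 × 0.05 = 0.0155
Denominator: 0.09 + 0.0576 + 0.0155 = 0.1631
Responsibility of Language 1: 0.09 / 0.1631 ≈ 0.5518

0.5518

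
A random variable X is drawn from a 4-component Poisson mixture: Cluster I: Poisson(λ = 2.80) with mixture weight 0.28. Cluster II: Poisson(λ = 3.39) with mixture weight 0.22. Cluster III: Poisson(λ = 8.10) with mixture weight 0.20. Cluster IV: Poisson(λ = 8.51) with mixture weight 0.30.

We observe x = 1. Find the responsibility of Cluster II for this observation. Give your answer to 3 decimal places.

0.341

Apply Bayes' rule: the posterior for each component is proportional to its prior times its likelihood at x.
Component likelihoods at x = 1:
  f_I = e^(−2.80)·2.80^1/1! = 0.170268
  f_II = e^(−3.39)·3.39^1/1! = 0.114272
  f_III = e^(−8.10)·8.10^1/1! = 0.00245867
  f_IV = e^(−8.51)·8.51^1/1! = 0.00171429
Prior × likelihood for each component:
  w_I·f_I = 0.28 × 0.170268 = 0.0476751
  w_II·f_II = 0.22 × 0.114272 = 0.0251399
  w_III·f_III = 0.20 × 0.00245867 = 0.000491733
  w_IV·f_IV = 0.30 × 0.00171429 = 0.000514286
Normaliser: 0.0476751 + 0.0251399 + 0.000491733 + 0.000514286 = 0.073821
P(Cluster II | the observation) ≈ 0.341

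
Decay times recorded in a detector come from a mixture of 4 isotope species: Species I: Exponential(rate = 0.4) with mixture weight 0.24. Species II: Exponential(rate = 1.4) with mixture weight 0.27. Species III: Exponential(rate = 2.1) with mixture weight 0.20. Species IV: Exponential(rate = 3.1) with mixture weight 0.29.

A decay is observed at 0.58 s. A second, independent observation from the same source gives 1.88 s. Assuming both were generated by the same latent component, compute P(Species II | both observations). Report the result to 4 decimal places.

0.4489

By Bayes' theorem, P(k | x) = π_k f_k(x) / Σ_j π_j f_j(x).
Since both observations come from the same component, the likelihood for component k is f_k(x₁)·f_k(x₂).
  L_I = [0.317178] × [0.188569] = 0.0598101
  L_II = [0.621557] × [0.100708] = 0.0625959
  L_III = [0.621225] × [0.0405158] = 0.0251694
  L_IV = [0.513452] × [0.00912627] = 0.00468591
Unnormalised posteriors:
  π_I·L_I = 0.24 × 0.0598101 = 0.0143544
  π_II·L_II = 0.27 × 0.0625959 = 0.0169009
  π_III·L_III = 0.20 × 0.0251694 = 0.00503389
  π_IV·L_IV = 0.29 × 0.00468591 = 0.00135891
Normaliser: 0.0143544 + 0.0169009 + 0.00503389 + 0.00135891 = 0.0376481
P(Species II | x₁, x₂) ≈ 0.4489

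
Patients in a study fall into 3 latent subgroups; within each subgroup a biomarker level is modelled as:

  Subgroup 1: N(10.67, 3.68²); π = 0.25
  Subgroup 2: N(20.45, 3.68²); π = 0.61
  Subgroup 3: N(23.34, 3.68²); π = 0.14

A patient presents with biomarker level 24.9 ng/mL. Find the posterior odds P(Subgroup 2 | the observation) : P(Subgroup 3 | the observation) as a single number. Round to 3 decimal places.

2.295

Only the two components matter; the odds are (w_i f_i(x)) / (w_j f_j(x)).
Normal densities:
  L_1 = 6.13996e-05
  L_2 = 0.0521839
  L_3 = 0.0990924
Odds = (0.61/0.14) × (0.0521839/0.0990924) = 4.35714 × 0.526619 ≈ 2.295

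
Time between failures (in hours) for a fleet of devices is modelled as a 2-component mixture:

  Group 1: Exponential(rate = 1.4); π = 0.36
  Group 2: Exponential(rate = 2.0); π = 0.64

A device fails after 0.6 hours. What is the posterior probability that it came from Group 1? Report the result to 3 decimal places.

Posterior ∝ prior × likelihood, so P(k | x) ∝ P(Z=k) f_k(x); normalise over all components.
Component likelihoods at x = 0.6 hours:
  f_1 = 1.4·e^(−1.4·0.6) = 1.4·e^(−0.8400) = 0.604395
  f_2 = 2.0·e^(−2.0·0.6) = 2.0·e^(−1.2000) = 0.602388
Unnormalised posteriors:
  P(Z=1)·f_1 = 0.36 × 0.604395 = 0.217582
  P(Z=2)·f_2 = 0.64 × 0.602388 = 0.385529
Sum: 0.217582 + 0.385529 = 0.603111
So the posterior for Group 1 is 0.217582 / 0.603111 ≈ 0.361.

0.361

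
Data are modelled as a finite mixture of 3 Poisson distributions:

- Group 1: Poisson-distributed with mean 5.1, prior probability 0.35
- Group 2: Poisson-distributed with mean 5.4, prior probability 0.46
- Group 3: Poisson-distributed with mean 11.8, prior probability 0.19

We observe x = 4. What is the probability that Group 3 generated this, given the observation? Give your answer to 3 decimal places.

P(component k | x) = π_k·f_k(x) / marginal(x), where marginal(x) = Σ_j π_j·f_j(x).
Evaluate each component's likelihood at the observed value:
  p_1 = 0.171857
  p_2 = 0.16002
  p_3 = 0.00606236
Multiply by the mixture weights:
  π_1·p_1 = 0.35 × 0.171857 = 0.06015
  π_2·p_2 = 0.46 × 0.16002 = 0.0736091
  π_3·p_3 = 0.19 × 0.00606236 = 0.00115185
Normaliser: 0.06015 + 0.0736091 + 0.00115185 = 0.134911
P(Group 3 | the observation) ≈ 0.009

0.009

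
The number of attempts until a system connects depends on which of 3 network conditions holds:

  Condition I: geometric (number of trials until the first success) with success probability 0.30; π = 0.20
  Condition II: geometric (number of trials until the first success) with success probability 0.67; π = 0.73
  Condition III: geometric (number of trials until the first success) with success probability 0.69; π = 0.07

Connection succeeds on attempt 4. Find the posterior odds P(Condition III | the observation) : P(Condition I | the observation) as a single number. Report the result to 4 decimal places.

0.0699

Only the two components matter; the odds are (P(Z=i) f_i(x)) / (P(Z=j) f_j(x)).
Evaluate each component's likelihood at the observed value:
  L_I = 0.30·(1−0.30)^3 = 0.30·0.343 = 0.1029
  L_II = 0.67·(1−0.67)^3 = 0.67·0.035937 = 0.0240778
  L_III = 0.69·(1−0.69)^3 = 0.69·0.029791 = 0.0205558
Posterior odds = (P(Z=III)·L_III) / (P(Z=I)·L_I) = (0.07·0.0205558) / (0.20·0.1029) = 0.00143891 / 0.02058 ≈ 0.0699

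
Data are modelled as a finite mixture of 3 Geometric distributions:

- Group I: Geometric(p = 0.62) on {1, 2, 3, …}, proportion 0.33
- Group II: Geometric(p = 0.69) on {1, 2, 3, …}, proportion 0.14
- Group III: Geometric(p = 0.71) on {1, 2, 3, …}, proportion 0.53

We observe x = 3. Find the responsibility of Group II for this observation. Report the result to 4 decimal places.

Apply Bayes' rule: the posterior for each component is proportional to its prior times its likelihood at x.
Geometric probabilities:
  p_I = 0.62·(1−0.62)^2 = 0.62·0.1444 = 0.089528
  p_II = 0.69·(1−0.69)^2 = 0.69·0.0961 = 0.066309
  p_III = 0.71·(1−0.71)^2 = 0.71·0.0841 = 0.059711
Unnormalised posteriors:
  π_I·p_I = 0.33 × 0.089528 = 0.0295442
  π_II·p_II = 0.14 × 0.066309 = 0.00928326
  π_III·p_III = 0.53 × 0.059711 = 0.0316468
Marginal: 0.0295442 + 0.00928326 + 0.0316468 = 0.0704743
P(Group II | 3) ≈ 0.1317

0.1317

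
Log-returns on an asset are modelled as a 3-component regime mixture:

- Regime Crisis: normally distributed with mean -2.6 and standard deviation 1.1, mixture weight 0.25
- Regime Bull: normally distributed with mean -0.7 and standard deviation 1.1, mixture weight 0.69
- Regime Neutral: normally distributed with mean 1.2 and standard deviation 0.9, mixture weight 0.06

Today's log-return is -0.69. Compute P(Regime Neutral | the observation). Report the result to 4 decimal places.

By Bayes' theorem, P(k | x) = π_k f_k(x) / Σ_j π_j f_j(x).
Normal densities:
  L_Crisis = (1/(1.1·√(2π)))·exp(−(-0.69−-2.6)²/(2·1.1²)) = 0.362675·exp(-1.50748) = 0.0803207
  L_Bull = (1/(1.1·√(2π)))·exp(−(-0.69−-0.7)²/(2·1.1²)) = 0.362675·exp(-0.00004) = 0.36266
  L_Neutral = (1/(0.9·√(2π)))·exp(−(-0.69−1.2)²/(2·0.9²)) = 0.443269·exp(-2.20500) = 0.0488707
Unnormalised posteriors:
  π_Crisis·L_Crisis = 0.25 × 0.0803207 = 0.0200802
  π_Bull·L_Bull = 0.69 × 0.36266 = 0.250235
  π_Neutral·L_Neutral = 0.06 × 0.0488707 = 0.00293224
Evidence: 0.0200802 + 0.250235 + 0.00293224 = 0.273248
Responsibility of Regime Neutral: 0.00293224 / 0.273248 ≈ 0.0107

0.0107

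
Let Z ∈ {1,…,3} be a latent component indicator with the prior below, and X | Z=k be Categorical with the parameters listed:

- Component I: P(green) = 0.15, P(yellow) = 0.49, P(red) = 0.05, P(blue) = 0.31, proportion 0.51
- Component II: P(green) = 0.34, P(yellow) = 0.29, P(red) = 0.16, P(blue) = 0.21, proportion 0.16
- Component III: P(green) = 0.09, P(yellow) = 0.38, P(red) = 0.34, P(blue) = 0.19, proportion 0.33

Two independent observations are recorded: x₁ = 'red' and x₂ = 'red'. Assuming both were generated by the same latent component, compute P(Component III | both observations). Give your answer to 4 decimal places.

P(component k | x) = π_k·f_k(x) / marginal(x), where marginal(x) = Σ_j π_j·f_j(x).
Since both observations come from the same component, the likelihood for component k is f_k(x₁)·f_k(x₂).
  p_I = [P(red | comp) = 0.05] × [0.05] = 0.0025
  p_II = [P(red | comp) = 0.16] × [0.16] = 0.0256
  p_III = [P(red | comp) = 0.34] × [0.34] = 0.1156
Unnormalised posteriors:
  π_I·p_I = 0.51 × 0.0025 = 0.001275
  π_II·p_II = 0.16 × 0.0256 = 0.004096
  π_III·p_III = 0.33 × 0.1156 = 0.038148
Denominator: 0.001275 + 0.004096 + 0.038148 = 0.043519
So the posterior for Component III is 0.038148 / 0.043519 ≈ 0.8766.

0.8766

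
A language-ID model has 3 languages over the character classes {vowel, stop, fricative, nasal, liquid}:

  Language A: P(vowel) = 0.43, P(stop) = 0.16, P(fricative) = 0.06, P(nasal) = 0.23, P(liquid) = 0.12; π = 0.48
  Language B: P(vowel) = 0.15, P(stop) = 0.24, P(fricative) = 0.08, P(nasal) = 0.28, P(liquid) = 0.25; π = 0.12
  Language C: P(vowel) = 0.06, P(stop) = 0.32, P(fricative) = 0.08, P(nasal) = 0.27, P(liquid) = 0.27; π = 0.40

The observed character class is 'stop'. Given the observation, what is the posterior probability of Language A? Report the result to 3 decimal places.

0.329

P(component k | x) = w_k·f_k(x) / marginal(x), where marginal(x) = Σ_j w_j·f_j(x).
Categorical probabilities:
  f_A = P(stop | comp) = 0.16
  f_B = P(stop | comp) = 0.24
  f_C = P(stop | comp) = 0.32
Multiply by the mixture weights:
  w_A·f_A = 0.48 × 0.16 = 0.0768
  w_B·f_B = 0.12 × 0.24 = 0.0288
  w_C·f_C = 0.40 × 0.32 = 0.128
Marginal: 0.0768 + 0.0288 + 0.128 = 0.2336
So the posterior for Language A is 0.0768 / 0.2336 ≈ 0.329.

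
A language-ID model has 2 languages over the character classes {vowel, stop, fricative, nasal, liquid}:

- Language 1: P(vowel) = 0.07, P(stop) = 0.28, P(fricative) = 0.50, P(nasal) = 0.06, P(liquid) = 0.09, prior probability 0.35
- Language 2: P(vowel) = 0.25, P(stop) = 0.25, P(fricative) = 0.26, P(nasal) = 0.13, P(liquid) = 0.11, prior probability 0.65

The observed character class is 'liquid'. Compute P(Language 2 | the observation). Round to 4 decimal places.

0.6942

By Bayes' theorem, P(k | x) = P(Z=k) f_k(x) / Σ_j P(Z=j) f_j(x).
Evaluate each component's likelihood at the observed value:
  L_1 = 0.09
  L_2 = 0.11
Unnormalised posteriors:
  P(Z=1)·L_1 = 0.35 × 0.09 = 0.0315
  P(Z=2)·L_2 = 0.65 × 0.11 = 0.0715
Denominator: 0.0315 + 0.0715 = 0.103
P(Language 2 | data) = 0.0715 / 0.103 ≈ 0.6942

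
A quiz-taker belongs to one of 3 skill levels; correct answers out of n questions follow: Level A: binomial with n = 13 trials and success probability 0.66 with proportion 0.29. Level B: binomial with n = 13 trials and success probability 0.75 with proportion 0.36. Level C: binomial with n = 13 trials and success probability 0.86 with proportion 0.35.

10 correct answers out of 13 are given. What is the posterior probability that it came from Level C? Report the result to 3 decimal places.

Apply Bayes' rule: the posterior for each component is proportional to its prior times its likelihood at x.
Evaluate each component's likelihood at the observed value:
  L_A = C(13,10)·0.66^10·0.34^3 = 286·0.0156834·0.039304 = 0.176296
  L_B = C(13,10)·0.75^10·0.25^3 = 286·0.0563135·0.015625 = 0.251651
  L_C = C(13,10)·0.86^10·0.14^3 = 286·0.221302·0.002744 = 0.173674
Unnormalised posteriors:
  π_A·L_A = 0.29 × 0.176296 = 0.0511258
  π_B·L_B = 0.36 × 0.251651 = 0.0905944
  π_C·L_C = 0.35 × 0.173674 = 0.0607859
Normaliser: 0.0511258 + 0.0905944 + 0.0607859 = 0.202506
Responsibility of Level C: 0.0607859 / 0.202506 ≈ 0.300

0.300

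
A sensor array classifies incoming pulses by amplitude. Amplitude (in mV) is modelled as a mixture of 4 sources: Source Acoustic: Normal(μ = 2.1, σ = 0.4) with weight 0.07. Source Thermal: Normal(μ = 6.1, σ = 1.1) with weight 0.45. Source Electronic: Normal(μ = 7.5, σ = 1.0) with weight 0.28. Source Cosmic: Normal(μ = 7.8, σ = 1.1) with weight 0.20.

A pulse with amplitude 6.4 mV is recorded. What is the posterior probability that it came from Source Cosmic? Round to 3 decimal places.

0.129

The responsibility of component k is π_k f_k(x) divided by Σ_j π_j f_j(x).
Normal densities:
  f_Acoustic = (1/(0.4·√(2π)))·exp(−(6.4−2.1)²/(2·0.4²)) = 0.997356·exp(-57.78125) = 8.03104e-26
  f_Thermal = (1/(1.1·√(2π)))·exp(−(6.4−6.1)²/(2·1.1²)) = 0.362675·exp(-0.03719) = 0.349435
  f_Electronic = (1/(1.0·√(2π)))·exp(−(6.4−7.5)²/(2·1.0²)) = 0.398942·exp(-0.60500) = 0.217852
  f_Cosmic = (1/(1.1·√(2π)))·exp(−(6.4−7.8)²/(2·1.1²)) = 0.362675·exp(-0.80992) = 0.161352
Multiply by the mixture weights:
  π_Acoustic·f_Acoustic = 0.07 × 8.03104e-26 = 5.62173e-27
  π_Thermal·f_Thermal = 0.45 × 0.349435 = 0.157246
  π_Electronic·f_Electronic = 0.28 × 0.217852 = 0.0609986
  π_Cosmic·f_Cosmic = 0.20 × 0.161352 = 0.0322704
Evidence: 5.62173e-27 + 0.157246 + 0.0609986 + 0.0322704 = 0.250515
So the posterior for Source Cosmic is 0.0322704 / 0.250515 ≈ 0.129.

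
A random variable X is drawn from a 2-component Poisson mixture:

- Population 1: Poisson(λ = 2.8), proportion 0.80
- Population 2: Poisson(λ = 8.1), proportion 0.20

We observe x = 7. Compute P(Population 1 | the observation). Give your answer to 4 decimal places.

0.3209

The responsibility of component k is π_k f_k(x) divided by Σ_j π_j f_j(x).
Poisson probabilities:
  L_1 = e^(−2.8)·2.8^7/7! = 0.0162799
  L_2 = e^(−8.1)·8.1^7/7! = 0.137778
Prior × likelihood for each component:
  π_1·L_1 = 0.80 × 0.0162799 = 0.0130239
  π_2·L_2 = 0.20 × 0.137778 = 0.0275556
Denominator: 0.0130239 + 0.0275556 = 0.0405795
Responsibility of Population 1: 0.0130239 / 0.0405795 ≈ 0.3209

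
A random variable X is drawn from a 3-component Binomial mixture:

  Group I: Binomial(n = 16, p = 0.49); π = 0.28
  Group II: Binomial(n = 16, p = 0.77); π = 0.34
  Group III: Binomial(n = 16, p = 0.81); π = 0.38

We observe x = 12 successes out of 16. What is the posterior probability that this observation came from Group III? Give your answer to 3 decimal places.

P(component k | x) = P(Z=k)·f_k(x) / marginal(x), where marginal(x) = Σ_j P(Z=j)·f_j(x).
Evaluate each component's likelihood at the observed value:
  L_I = 0.0235888
  L_II = 0.221244
  L_III = 0.189193
Weight by the priors:
  P(Z=I)·L_I = 0.28 × 0.0235888 = 0.00660485
  P(Z=II)·L_II = 0.34 × 0.221244 = 0.0752229
  P(Z=III)·L_III = 0.38 × 0.189193 = 0.0718935
Denominator: 0.00660485 + 0.0752229 + 0.0718935 = 0.153721
P(Group III | the observation) ≈ 0.468

0.468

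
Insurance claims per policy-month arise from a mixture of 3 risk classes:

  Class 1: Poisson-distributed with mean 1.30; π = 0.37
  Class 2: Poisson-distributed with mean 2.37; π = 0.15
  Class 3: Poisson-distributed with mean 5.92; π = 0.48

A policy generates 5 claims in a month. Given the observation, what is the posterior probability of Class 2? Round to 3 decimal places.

By Bayes' theorem, P(k | x) = w_k f_k(x) / Σ_j w_j f_j(x).
Evaluate each component's likelihood at the observed value:
  f_1 = 0.00843243
  f_2 = 0.0582482
  f_3 = 0.162706
Prior × likelihood for each component:
  w_1·f_1 = 0.37 × 0.00843243 = 0.00312
  w_2·f_2 = 0.15 × 0.0582482 = 0.00873723
  w_3·f_3 = 0.48 × 0.162706 = 0.0780989
Denominator: 0.00312 + 0.00873723 + 0.0780989 = 0.0899562
P(Class 2 | 5 claims) ≈ 0.097

0.097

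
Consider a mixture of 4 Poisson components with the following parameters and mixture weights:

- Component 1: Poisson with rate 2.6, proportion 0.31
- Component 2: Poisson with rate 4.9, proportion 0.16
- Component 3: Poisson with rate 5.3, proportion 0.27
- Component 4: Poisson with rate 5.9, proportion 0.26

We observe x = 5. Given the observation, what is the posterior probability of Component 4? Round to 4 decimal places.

P(component k | x) = w_k·f_k(x) / marginal(x), where marginal(x) = Σ_j w_j·f_j(x).
Evaluate each component's likelihood at the observed value:
  p_1 = e^(−2.6)·2.6^5/5! = 0.0735394
  p_2 = e^(−4.9)·4.9^5/5! = 0.17529
  p_3 = e^(−5.3)·5.3^5/5! = 0.173955
  p_4 = e^(−5.9)·5.9^5/5! = 0.163208
Prior × likelihood for each component:
  w_1·p_1 = 0.31 × 0.0735394 = 0.0227972
  w_2·p_2 = 0.16 × 0.17529 = 0.0280463
  w_3·p_3 = 0.27 × 0.173955 = 0.0469679
  w_4·p_4 = 0.26 × 0.163208 = 0.0424341
Normaliser: 0.0227972 + 0.0280463 + 0.0469679 + 0.0424341 = 0.140246
P(Component 4 | data) = 0.0424341 / 0.140246 ≈ 0.3026

0.3026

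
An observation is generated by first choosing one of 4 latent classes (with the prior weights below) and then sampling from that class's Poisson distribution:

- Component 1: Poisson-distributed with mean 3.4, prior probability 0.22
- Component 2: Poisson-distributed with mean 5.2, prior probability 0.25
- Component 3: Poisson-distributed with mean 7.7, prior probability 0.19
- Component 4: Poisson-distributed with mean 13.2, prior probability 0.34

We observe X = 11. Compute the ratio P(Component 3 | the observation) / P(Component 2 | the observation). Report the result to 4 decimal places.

Posterior odds = (π_i f_i(x)) / (π_j f_j(x)); the normalising sum cancels.
Evaluate each component's likelihood at the observed value:
  f_1 = 0.000586828
  f_2 = 0.0103884
  f_3 = 0.0639992
  f_4 = 0.0982812
Posterior odds = (π_3·f_3) / (π_2·f_2) = (0.19·0.0639992) / (0.25·0.0103884) = 0.0121599 / 0.00259711 ≈ 4.6821

4.6821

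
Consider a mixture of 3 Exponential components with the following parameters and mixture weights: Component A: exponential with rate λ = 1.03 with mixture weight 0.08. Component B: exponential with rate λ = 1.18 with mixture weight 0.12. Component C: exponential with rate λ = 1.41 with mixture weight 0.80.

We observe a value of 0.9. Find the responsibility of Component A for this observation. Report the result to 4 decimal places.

The responsibility of component k is P(Z=k) f_k(x) divided by Σ_j P(Z=j) f_j(x).
Exponential densities:
  f_A = 0.407611
  f_B = 0.408001
  f_C = 0.396369
Weight by the priors:
  P(Z=A)·f_A = 0.08 × 0.407611 = 0.0326089
  P(Z=B)·f_B = 0.12 × 0.408001 = 0.0489601
  P(Z=C)·f_C = 0.80 × 0.396369 = 0.317095
Denominator: 0.0326089 + 0.0489601 + 0.317095 = 0.398664
So the posterior for Component A is 0.0326089 / 0.398664 ≈ 0.0818.

0.0818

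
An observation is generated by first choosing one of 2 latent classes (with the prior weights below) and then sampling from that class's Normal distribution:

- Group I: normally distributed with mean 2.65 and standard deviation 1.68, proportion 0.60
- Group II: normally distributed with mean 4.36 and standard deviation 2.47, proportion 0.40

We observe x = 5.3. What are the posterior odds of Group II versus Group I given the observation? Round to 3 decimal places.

1.463

Only the two components matter; the odds are (w_i f_i(x)) / (w_j f_j(x)).
Evaluate each component's likelihood at the observed value:
  f_I = 0.06844
  f_II = 0.150232
Odds = (0.40/0.60) × (0.150232/0.06844) = 0.666667 × 2.1951 ≈ 1.463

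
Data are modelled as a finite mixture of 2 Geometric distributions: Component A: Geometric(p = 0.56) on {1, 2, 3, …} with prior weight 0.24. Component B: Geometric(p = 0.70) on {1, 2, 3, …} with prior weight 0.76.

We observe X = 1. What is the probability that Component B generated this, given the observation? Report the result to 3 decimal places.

Posterior ∝ prior × likelihood, so P(k | x) ∝ π_k f_k(x); normalise over all components.
Geometric probabilities:
  L_A = 0.56
  L_B = 0.7
Weight by the priors:
  π_A·L_A = 0.24 × 0.56 = 0.1344
  π_B·L_B = 0.76 × 0.7 = 0.532
Normaliser: 0.1344 + 0.532 = 0.6664
P(Component B | x) ≈ 0.798

0.798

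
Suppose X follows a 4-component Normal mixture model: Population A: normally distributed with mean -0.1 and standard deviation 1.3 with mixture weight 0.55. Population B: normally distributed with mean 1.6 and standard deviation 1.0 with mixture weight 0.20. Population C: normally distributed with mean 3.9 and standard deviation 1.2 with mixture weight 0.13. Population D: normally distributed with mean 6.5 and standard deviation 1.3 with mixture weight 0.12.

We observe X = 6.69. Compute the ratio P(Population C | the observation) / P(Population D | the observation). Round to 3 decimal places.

Only the two components matter; the odds are (w_i f_i(x)) / (w_j f_j(x)).
Normal densities:
  L_A = (1/(1.3·√(2π)))·exp(−(6.69−-0.1)²/(2·1.3²)) = 0.306879·exp(-13.64027) = 3.65657e-07
  L_B = (1/(1.0·√(2π)))·exp(−(6.69−1.6)²/(2·1.0²)) = 0.398942·exp(-12.95405) = 9.44143e-07
  L_C = (1/(1.2·√(2π)))·exp(−(6.69−3.9)²/(2·1.2²)) = 0.332452·exp(-2.70281) = 0.0222799
  L_D = (1/(1.3·√(2π)))·exp(−(6.69−6.5)²/(2·1.3²)) = 0.306879·exp(-0.01068) = 0.303619
Odds = (0.13/0.12) × (0.0222799/0.303619) = 1.08333 × 0.0733811 ≈ 0.079

0.079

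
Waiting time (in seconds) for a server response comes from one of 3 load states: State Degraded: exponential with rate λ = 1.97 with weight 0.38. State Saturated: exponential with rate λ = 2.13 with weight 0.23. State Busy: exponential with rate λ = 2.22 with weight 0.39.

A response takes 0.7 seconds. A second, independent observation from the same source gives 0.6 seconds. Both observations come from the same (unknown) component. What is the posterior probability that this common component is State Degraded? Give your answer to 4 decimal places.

Apply Bayes' rule: the posterior for each component is proportional to its prior times its likelihood at x.
Since both observations come from the same component, the likelihood for component k is f_k(x₁)·f_k(x₂).
  L_Degraded = [1.97·e^(−1.97·0.7) = 1.97·e^(−1.3790) = 0.496106] × [0.60413] = 0.299712
  L_Saturated = [2.13·e^(−2.13·0.7) = 2.13·e^(−1.4910) = 0.479564] × [0.593405] = 0.284576
  L_Busy = [2.22·e^(−2.22·0.7) = 2.22·e^(−1.5540) = 0.46931] × [0.585966] = 0.275
Multiply by the mixture weights:
  P(Z=Degraded)·L_Degraded = 0.38 × 0.299712 = 0.113891
  P(Z=Saturated)·L_Saturated = 0.23 × 0.284576 = 0.0654524
  P(Z=Busy)·L_Busy = 0.39 × 0.275 = 0.10725
Denominator: 0.113891 + 0.0654524 + 0.10725 = 0.286593
P(State Degraded | x₁, x₂) ≈ 0.3974

0.3974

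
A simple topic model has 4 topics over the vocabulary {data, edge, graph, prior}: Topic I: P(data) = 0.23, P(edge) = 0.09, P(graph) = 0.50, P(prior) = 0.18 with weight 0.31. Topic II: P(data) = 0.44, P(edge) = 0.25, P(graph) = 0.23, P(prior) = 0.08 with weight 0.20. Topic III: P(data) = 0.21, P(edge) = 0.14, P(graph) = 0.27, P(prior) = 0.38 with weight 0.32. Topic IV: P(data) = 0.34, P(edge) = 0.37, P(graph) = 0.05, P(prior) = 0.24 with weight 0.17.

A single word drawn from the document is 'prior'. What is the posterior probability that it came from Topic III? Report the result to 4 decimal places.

By Bayes' theorem, P(k | x) = w_k f_k(x) / Σ_j w_j f_j(x).
Categorical probabilities:
  L_I = P(prior | comp) = 0.18
  L_II = P(prior | comp) = 0.08
  L_III = P(prior | comp) = 0.38
  L_IV = P(prior | comp) = 0.24
Multiply by the mixture weights:
  w_I·L_I = 0.31 × 0.18 = 0.0558
  w_II·L_II = 0.20 × 0.08 = 0.016
  w_III·L_III = 0.32 × 0.38 = 0.1216
  w_IV·L_IV = 0.17 × 0.24 = 0.0408
Denominator: 0.0558 + 0.016 + 0.1216 + 0.0408 = 0.2342
So the posterior for Topic III is 0.1216 / 0.2342 ≈ 0.5192.

0.5192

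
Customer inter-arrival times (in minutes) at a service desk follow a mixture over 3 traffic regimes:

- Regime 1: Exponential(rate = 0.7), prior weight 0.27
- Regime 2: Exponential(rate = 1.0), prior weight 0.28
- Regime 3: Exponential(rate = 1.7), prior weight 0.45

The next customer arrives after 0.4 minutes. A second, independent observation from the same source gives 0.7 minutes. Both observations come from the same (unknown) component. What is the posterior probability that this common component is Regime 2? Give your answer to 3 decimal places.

0.263

Apply Bayes' rule: the posterior for each component is proportional to its prior times its likelihood at x.
Since both observations come from the same component, the likelihood for component k is f_k(x₁)·f_k(x₂).
  f_1 = [0.529049] × [0.428838] = 0.226876
  f_2 = [0.67032] × [0.496585] = 0.332871
  f_3 = [0.861249] × [0.517176] = 0.445417
Prior × likelihood for each component:
  P(Z=1)·f_1 = 0.27 × 0.226876 = 0.0612566
  P(Z=2)·f_2 = 0.28 × 0.332871 = 0.0932039
  P(Z=3)·f_3 = 0.45 × 0.445417 = 0.200438
Normaliser: 0.0612566 + 0.0932039 + 0.200438 = 0.354898
So the posterior for Regime 2 is 0.0932039 / 0.354898 ≈ 0.263.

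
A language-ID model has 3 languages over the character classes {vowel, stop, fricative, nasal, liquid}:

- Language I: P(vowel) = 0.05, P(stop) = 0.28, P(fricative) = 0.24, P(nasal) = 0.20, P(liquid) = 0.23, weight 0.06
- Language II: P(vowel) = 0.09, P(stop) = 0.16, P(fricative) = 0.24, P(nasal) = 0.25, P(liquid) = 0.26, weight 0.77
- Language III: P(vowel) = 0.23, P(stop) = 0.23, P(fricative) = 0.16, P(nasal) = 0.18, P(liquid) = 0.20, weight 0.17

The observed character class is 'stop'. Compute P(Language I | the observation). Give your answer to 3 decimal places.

0.094

Apply Bayes' rule: the posterior for each component is proportional to its prior times its likelihood at x.
Component likelihoods at x = 'stop':
  p_I = P(stop | comp) = 0.28
  p_II = P(stop | comp) = 0.16
  p_III = P(stop | comp) = 0.23
Weight by the priors:
  P(Z=I)·p_I = 0.06 × 0.28 = 0.0168
  P(Z=II)·p_II = 0.77 × 0.16 = 0.1232
  P(Z=III)·p_III = 0.17 × 0.23 = 0.0391
Marginal: 0.0168 + 0.1232 + 0.0391 = 0.1791
P(Language I | 'stop') = 0.0168 / 0.1791 ≈ 0.094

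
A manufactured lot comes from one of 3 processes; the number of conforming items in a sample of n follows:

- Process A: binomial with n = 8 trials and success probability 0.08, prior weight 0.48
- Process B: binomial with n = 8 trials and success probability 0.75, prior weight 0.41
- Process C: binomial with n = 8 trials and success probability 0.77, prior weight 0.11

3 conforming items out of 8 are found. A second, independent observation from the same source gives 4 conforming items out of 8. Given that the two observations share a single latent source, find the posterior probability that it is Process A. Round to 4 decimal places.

The responsibility of component k is w_k f_k(x) divided by Σ_j w_j f_j(x).
Since both observations come from the same component, the likelihood for component k is f_k(x₁)·f_k(x₂).
  f_A = [0.0188972] × [0.00205404] = 3.88156e-05
  f_B = [0.0230713] × [0.0865173] = 0.00199607
  f_C = [0.0164551] × [0.0688608] = 0.00113311
Multiply by the mixture weights:
  w_A·f_A = 0.48 × 3.88156e-05 = 1.86315e-05
  w_B·f_B = 0.41 × 0.00199607 = 0.000818387
  w_C·f_C = 0.11 × 0.00113311 = 0.000124642
Evidence: 1.86315e-05 + 0.000818387 + 0.000124642 = 0.000961661
So the posterior for Process A is 1.86315e-05 / 0.000961661 ≈ 0.0194.

0.0194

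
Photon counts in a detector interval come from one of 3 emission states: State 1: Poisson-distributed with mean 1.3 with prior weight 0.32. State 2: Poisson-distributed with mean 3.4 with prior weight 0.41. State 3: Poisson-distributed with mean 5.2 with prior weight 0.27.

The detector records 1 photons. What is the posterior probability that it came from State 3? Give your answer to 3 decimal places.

0.046

The responsibility of component k is π_k f_k(x) divided by Σ_j π_j f_j(x).
Evaluate each component's likelihood at the observed value:
  f_1 = 0.354291
  f_2 = 0.113469
  f_3 = 0.0286861
Unnormalised posteriors:
  π_1·f_1 = 0.32 × 0.354291 = 0.113373
  π_2·f_2 = 0.41 × 0.113469 = 0.0465223
  π_3·f_3 = 0.27 × 0.0286861 = 0.00774526
Denominator: 0.113373 + 0.0465223 + 0.00774526 = 0.167641
So the posterior for State 3 is 0.00774526 / 0.167641 ≈ 0.046.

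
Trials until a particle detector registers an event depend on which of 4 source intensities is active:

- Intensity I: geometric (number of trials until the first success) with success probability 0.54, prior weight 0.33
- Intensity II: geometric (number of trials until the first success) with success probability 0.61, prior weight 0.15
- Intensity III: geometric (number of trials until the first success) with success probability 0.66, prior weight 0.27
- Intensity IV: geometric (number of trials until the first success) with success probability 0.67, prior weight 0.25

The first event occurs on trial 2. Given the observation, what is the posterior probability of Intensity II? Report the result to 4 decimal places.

Apply Bayes' rule: the posterior for each component is proportional to its prior times its likelihood at x.
Evaluate each component's likelihood at the observed value:
  f_I = 0.54·(1−0.54)^1 = 0.54·0.46 = 0.2484
  f_II = 0.61·(1−0.61)^1 = 0.61·0.39 = 0.2379
  f_III = 0.66·(1−0.66)^1 = 0.66·0.34 = 0.2244
  f_IV = 0.67·(1−0.67)^1 = 0.67·0.33 = 0.2211
Multiply by the mixture weights:
  π_I·f_I = 0.33 × 0.2484 = 0.081972
  π_II·f_II = 0.15 × 0.2379 = 0.035685
  π_III·f_III = 0.27 × 0.2244 = 0.060588
  π_IV·f_IV = 0.25 × 0.2211 = 0.055275
Marginal: 0.081972 + 0.035685 + 0.060588 + 0.055275 = 0.23352
So the posterior for Intensity II is 0.035685 / 0.23352 ≈ 0.1528.

0.1528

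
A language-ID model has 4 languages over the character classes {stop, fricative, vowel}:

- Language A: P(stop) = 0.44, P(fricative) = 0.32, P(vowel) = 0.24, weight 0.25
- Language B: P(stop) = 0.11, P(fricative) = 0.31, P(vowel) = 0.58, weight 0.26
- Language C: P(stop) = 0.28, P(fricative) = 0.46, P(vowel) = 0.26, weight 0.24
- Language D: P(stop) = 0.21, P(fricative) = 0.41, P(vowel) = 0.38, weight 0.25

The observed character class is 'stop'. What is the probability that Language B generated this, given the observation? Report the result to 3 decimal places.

0.111

P(component k | x) = P(Z=k)·f_k(x) / marginal(x), where marginal(x) = Σ_j P(Z=j)·f_j(x).
Evaluate each component's likelihood at the observed value:
  p_A = 0.44
  p_B = 0.11
  p_C = 0.28
  p_D = 0.21
Prior × likelihood for each component:
  P(Z=A)·p_A = 0.25 × 0.44 = 0.11
  P(Z=B)·p_B = 0.26 × 0.11 = 0.0286
  P(Z=C)·p_C = 0.24 × 0.28 = 0.0672
  P(Z=D)·p_D = 0.25 × 0.21 = 0.0525
Normaliser: 0.11 + 0.0286 + 0.0672 + 0.0525 = 0.2583
P(Language B | the observation) ≈ 0.111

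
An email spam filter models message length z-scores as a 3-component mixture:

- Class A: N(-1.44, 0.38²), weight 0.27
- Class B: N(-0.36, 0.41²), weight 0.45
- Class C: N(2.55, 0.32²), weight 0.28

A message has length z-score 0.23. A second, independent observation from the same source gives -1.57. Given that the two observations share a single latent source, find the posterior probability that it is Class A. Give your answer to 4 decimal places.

0.0092

The responsibility of component k is π_k f_k(x) divided by Σ_j π_j f_j(x).
Since both observations come from the same component, the likelihood for component k is f_k(x₁)·f_k(x₂).
  p_A = [(1/(0.38·√(2π)))·exp(−(0.23−-1.44)²/(2·0.38²)) = 1.049848·exp(-9.65686) = 6.71749e-05] × [0.990176] = 6.6515e-05
  p_B = [(1/(0.41·√(2π)))·exp(−(0.23−-0.36)²/(2·0.41²)) = 0.973030·exp(-1.03540) = 0.345509] × [0.012498] = 0.00431817
  p_C = [(1/(0.32·√(2π)))·exp(−(0.23−2.55)²/(2·0.32²)) = 1.246695·exp(-26.28125) = 4.80793e-12] × [1.25954e-36] = 6.05578e-48
Prior × likelihood for each component:
  π_A·p_A = 0.27 × 6.6515e-05 = 1.79591e-05
  π_B·p_B = 0.45 × 0.00431817 = 0.00194317
  π_C·p_C = 0.28 × 6.05578e-48 = 1.69562e-48
Evidence: 1.79591e-05 + 0.00194317 + 1.69562e-48 = 0.00196113
P(Class A | x) ≈ 0.0092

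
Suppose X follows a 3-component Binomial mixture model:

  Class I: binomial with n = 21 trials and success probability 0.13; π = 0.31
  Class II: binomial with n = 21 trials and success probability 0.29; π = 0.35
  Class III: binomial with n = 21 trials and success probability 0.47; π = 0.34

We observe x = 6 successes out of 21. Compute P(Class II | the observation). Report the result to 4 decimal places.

P(component k | x) = w_k·f_k(x) / marginal(x), where marginal(x) = Σ_j w_j·f_j(x).
Binomial probabilities:
  p_I = 0.032431
  p_II = 0.189572
  p_III = 0.0427796
Weight by the priors:
  w_I·p_I = 0.31 × 0.032431 = 0.0100536
  w_II·p_II = 0.35 × 0.189572 = 0.0663503
  w_III·p_III = 0.34 × 0.0427796 = 0.0145451
Normaliser: 0.0100536 + 0.0663503 + 0.0145451 = 0.090949
P(Class II | 6 successes out of 21) ≈ 0.7295

0.7295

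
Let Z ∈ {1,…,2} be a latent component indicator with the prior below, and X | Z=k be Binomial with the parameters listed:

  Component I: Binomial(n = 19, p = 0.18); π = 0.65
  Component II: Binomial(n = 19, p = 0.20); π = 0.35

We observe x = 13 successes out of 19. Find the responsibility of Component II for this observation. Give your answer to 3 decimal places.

0.646

P(component k | x) = w_k·f_k(x) / marginal(x), where marginal(x) = Σ_j w_j·f_j(x).
Binomial probabilities:
  L_I = 1.71754e-06
  L_II = 5.82655e-06
Weight by the priors:
  w_I·L_I = 0.65 × 1.71754e-06 = 1.1164e-06
  w_II·L_II = 0.35 × 5.82655e-06 = 2.03929e-06
Sum: 1.1164e-06 + 2.03929e-06 = 3.1557e-06
P(Component II | 13 successes out of 19) = 2.03929e-06 / 3.1557e-06 ≈ 0.646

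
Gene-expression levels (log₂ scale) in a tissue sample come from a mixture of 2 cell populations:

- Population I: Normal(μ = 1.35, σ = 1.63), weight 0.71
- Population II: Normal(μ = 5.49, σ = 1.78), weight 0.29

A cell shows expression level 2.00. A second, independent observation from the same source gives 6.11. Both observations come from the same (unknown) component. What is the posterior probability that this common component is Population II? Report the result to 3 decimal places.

Posterior ∝ prior × likelihood, so P(k | x) ∝ P(Z=k) f_k(x); normalise over all components.
Since both observations come from the same component, the likelihood for component k is f_k(x₁)·f_k(x₂).
  p_I = [(1/(1.63·√(2π)))·exp(−(2.00−1.35)²/(2·1.63²)) = 0.244750·exp(-0.07951) = 0.226043] × [0.00344292] = 0.000778249
  p_II = [(1/(1.78·√(2π)))·exp(−(2.00−5.49)²/(2·1.78²)) = 0.224125·exp(-1.92212) = 0.0327886] × [0.210933] = 0.00691621
Unnormalised posteriors:
  P(Z=I)·p_I = 0.71 × 0.000778249 = 0.000552557
  P(Z=II)·p_II = 0.29 × 0.00691621 = 0.0020057
Normaliser: 0.000552557 + 0.0020057 = 0.00255826
So the posterior for Population II is 0.0020057 / 0.00255826 ≈ 0.784.

0.784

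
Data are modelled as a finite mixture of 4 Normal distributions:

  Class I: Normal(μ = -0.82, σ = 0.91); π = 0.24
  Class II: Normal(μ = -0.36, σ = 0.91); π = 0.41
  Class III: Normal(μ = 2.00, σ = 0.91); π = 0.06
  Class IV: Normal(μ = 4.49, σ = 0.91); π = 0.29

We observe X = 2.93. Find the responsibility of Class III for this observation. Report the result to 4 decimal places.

0.3457

Posterior ∝ prior × likelihood, so P(k | x) ∝ w_k f_k(x); normalise over all components.
Evaluate each component's likelihood at the observed value:
  p_I = (1/(0.91·√(2π)))·exp(−(2.93−-0.82)²/(2·0.91²)) = 0.438398·exp(-8.49082) = 9.00226e-05
  p_II = (1/(0.91·√(2π)))·exp(−(2.93−-0.36)²/(2·0.91²)) = 0.438398·exp(-6.53550) = 0.000636115
  p_III = (1/(0.91·√(2π)))·exp(−(2.93−2.00)²/(2·0.91²)) = 0.438398·exp(-0.52222) = 0.260059
  p_IV = (1/(0.91·√(2π)))·exp(−(2.93−4.49)²/(2·0.91²)) = 0.438398·exp(-1.46939) = 0.100861
Prior × likelihood for each component:
  w_I·p_I = 0.24 × 9.00226e-05 = 2.16054e-05
  w_II·p_II = 0.41 × 0.000636115 = 0.000260807
  w_III·p_III = 0.06 × 0.260059 = 0.0156035
  w_IV·p_IV = 0.29 × 0.100861 = 0.0292496
Evidence: 2.16054e-05 + 0.000260807 + 0.0156035 + 0.0292496 = 0.0451355
So the posterior for Class III is 0.0156035 / 0.0451355 ≈ 0.3457.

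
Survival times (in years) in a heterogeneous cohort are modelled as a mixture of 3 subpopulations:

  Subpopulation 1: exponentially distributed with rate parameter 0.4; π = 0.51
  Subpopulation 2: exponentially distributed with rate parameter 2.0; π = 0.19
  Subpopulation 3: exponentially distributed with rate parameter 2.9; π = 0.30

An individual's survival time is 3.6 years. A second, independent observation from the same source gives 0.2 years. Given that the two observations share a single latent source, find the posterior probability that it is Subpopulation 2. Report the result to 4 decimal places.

Posterior ∝ prior × likelihood, so P(k | x) ∝ π_k f_k(x); normalise over all components.
Since both observations come from the same component, the likelihood for component k is f_k(x₁)·f_k(x₂).
  f_1 = [0.0947711] × [0.369247] = 0.0349939
  f_2 = [0.00149317] × [1.34064] = 0.00200181
  f_3 = [8.47937e-05] × [1.62371] = 0.00013768
Prior × likelihood for each component:
  π_1·f_1 = 0.51 × 0.0349939 = 0.0178469
  π_2·f_2 = 0.19 × 0.00200181 = 0.000380343
  π_3·f_3 = 0.30 × 0.00013768 = 4.1304e-05
Evidence: 0.0178469 + 0.000380343 + 4.1304e-05 = 0.0182685
P(Subpopulation 2 | x) ≈ 0.0208

0.0208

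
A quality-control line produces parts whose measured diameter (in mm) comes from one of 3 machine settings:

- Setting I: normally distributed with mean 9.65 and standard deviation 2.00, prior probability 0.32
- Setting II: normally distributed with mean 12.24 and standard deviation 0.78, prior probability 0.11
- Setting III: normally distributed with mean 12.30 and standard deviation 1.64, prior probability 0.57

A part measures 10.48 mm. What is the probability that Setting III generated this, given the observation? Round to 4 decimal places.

0.5433

The responsibility of component k is w_k f_k(x) divided by Σ_j w_j f_j(x).
Normal densities:
  f_I = (1/(2.00·√(2π)))·exp(−(10.48−9.65)²/(2·2.00²)) = 0.199471·exp(-0.08611) = 0.183013
  f_II = (1/(0.78·√(2π)))·exp(−(10.48−12.24)²/(2·0.78²)) = 0.511464·exp(-2.54569) = 0.0401083
  f_III = (1/(1.64·√(2π)))·exp(−(10.48−12.30)²/(2·1.64²)) = 0.243257·exp(-0.61578) = 0.131412
Multiply by the mixture weights:
  w_I·f_I = 0.32 × 0.183013 = 0.0585642
  w_II·f_II = 0.11 × 0.0401083 = 0.00441192
  w_III·f_III = 0.57 × 0.131412 = 0.0749051
Sum: 0.0585642 + 0.00441192 + 0.0749051 = 0.137881
P(Setting III | 10.48 mm) = 0.0749051 / 0.137881 ≈ 0.5433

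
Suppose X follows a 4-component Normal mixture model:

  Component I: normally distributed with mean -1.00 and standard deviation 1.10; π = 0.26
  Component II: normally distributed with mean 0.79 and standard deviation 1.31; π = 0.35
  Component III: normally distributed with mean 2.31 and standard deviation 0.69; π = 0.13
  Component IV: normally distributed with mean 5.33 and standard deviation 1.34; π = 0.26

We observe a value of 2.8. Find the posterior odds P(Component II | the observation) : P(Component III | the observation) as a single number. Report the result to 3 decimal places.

0.562

Posterior odds = (π_i f_i(x)) / (π_j f_j(x)); the normalising sum cancels.
Evaluate each component's likelihood at the observed value:
  p_I = (1/(1.10·√(2π)))·exp(−(2.8−-1.00)²/(2·1.10²)) = 0.362675·exp(-5.96694) = 0.000929196
  p_II = (1/(1.31·√(2π)))·exp(−(2.8−0.79)²/(2·1.31²)) = 0.304536·exp(-1.17712) = 0.0938477
  p_III = (1/(0.69·√(2π)))·exp(−(2.8−2.31)²/(2·0.69²)) = 0.578177·exp(-0.25215) = 0.449316
  p_IV = (1/(1.34·√(2π)))·exp(−(2.8−5.33)²/(2·1.34²)) = 0.297718·exp(-1.78238) = 0.050087
Odds = (0.35/0.13) × (0.0938477/0.449316) = 2.69231 × 0.208868 ≈ 0.562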